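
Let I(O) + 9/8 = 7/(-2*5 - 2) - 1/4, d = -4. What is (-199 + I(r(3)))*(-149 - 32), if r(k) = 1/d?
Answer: 872963/24 ≈ 36373.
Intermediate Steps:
r(k) = -¼ (r(k) = 1/(-4) = -¼)
I(O) = -47/24 (I(O) = -9/8 + (7/(-2*5 - 2) - 1/4) = -9/8 + (7/(-10 - 2) - 1*¼) = -9/8 + (7/(-12) - ¼) = -9/8 + (7*(-1/12) - ¼) = -9/8 + (-7/12 - ¼) = -9/8 - ⅚ = -47/24)
(-199 + I(r(3)))*(-149 - 32) = (-199 - 47/24)*(-149 - 32) = -4823/24*(-181) = 872963/24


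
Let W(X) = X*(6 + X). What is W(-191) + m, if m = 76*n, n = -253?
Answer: 16107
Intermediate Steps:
m = -19228 (m = 76*(-253) = -19228)
W(-191) + m = -191*(6 - 191) - 19228 = -191*(-185) - 19228 = 35335 - 19228 = 16107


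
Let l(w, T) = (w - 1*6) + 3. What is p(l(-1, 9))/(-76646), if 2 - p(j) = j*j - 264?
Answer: -125/38323 ≈ -0.0032617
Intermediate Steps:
l(w, T) = -3 + w (l(w, T) = (w - 6) + 3 = (-6 + w) + 3 = -3 + w)
p(j) = 266 - j² (p(j) = 2 - (j*j - 264) = 2 - (j² - 264) = 2 - (-264 + j²) = 2 + (264 - j²) = 266 - j²)
p(l(-1, 9))/(-76646) = (266 - (-3 - 1)²)/(-76646) = (266 - 1*(-4)²)*(-1/76646) = (266 - 1*16)*(-1/76646) = (266 - 16)*(-1/76646) = 250*(-1/76646) = -125/38323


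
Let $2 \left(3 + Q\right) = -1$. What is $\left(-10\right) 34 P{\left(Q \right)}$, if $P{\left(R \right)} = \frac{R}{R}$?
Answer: $-340$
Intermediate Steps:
$Q = - \frac{7}{2}$ ($Q = -3 + \frac{1}{2} \left(-1\right) = -3 - \frac{1}{2} = - \frac{7}{2} \approx -3.5$)
$P{\left(R \right)} = 1$
$\left(-10\right) 34 P{\left(Q \right)} = \left(-10\right) 34 \cdot 1 = \left(-340\right) 1 = -340$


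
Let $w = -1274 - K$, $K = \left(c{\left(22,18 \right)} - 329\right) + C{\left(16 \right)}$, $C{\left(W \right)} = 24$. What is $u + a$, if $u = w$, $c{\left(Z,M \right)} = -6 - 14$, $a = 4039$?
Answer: $3090$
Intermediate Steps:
$c{\left(Z,M \right)} = -20$
$K = -325$ ($K = \left(-20 - 329\right) + 24 = -349 + 24 = -325$)
$w = -949$ ($w = -1274 - -325 = -1274 + 325 = -949$)
$u = -949$
$u + a = -949 + 4039 = 3090$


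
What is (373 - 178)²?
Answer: 38025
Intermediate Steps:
(373 - 178)² = 195² = 38025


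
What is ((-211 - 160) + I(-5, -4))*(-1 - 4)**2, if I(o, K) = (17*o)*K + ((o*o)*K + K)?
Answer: -3375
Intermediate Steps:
I(o, K) = K + K*o**2 + 17*K*o (I(o, K) = 17*K*o + (o**2*K + K) = 17*K*o + (K*o**2 + K) = 17*K*o + (K + K*o**2) = K + K*o**2 + 17*K*o)
((-211 - 160) + I(-5, -4))*(-1 - 4)**2 = ((-211 - 160) - 4*(1 + (-5)**2 + 17*(-5)))*(-1 - 4)**2 = (-371 - 4*(1 + 25 - 85))*(-5)**2 = (-371 - 4*(-59))*25 = (-371 + 236)*25 = -135*25 = -3375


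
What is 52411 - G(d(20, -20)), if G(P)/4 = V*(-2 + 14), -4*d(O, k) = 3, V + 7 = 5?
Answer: 52507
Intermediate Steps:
V = -2 (V = -7 + 5 = -2)
d(O, k) = -¾ (d(O, k) = -¼*3 = -¾)
G(P) = -96 (G(P) = 4*(-2*(-2 + 14)) = 4*(-2*12) = 4*(-24) = -96)
52411 - G(d(20, -20)) = 52411 - 1*(-96) = 52411 + 96 = 52507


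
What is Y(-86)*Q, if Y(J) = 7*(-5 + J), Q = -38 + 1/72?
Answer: 1742195/72 ≈ 24197.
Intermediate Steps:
Q = -2735/72 (Q = -38 + 1/72 = -2735/72 ≈ -37.986)
Y(J) = -35 + 7*J
Y(-86)*Q = (-35 + 7*(-86))*(-2735/72) = (-35 - 602)*(-2735/72) = -637*(-2735/72) = 1742195/72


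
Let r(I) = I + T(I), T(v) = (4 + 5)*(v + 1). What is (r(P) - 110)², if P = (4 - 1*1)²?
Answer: 121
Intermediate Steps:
T(v) = 9 + 9*v (T(v) = 9*(1 + v) = 9 + 9*v)
P = 9 (P = (4 - 1)² = 3² = 9)
r(I) = 9 + 10*I (r(I) = I + (9 + 9*I) = 9 + 10*I)
(r(P) - 110)² = ((9 + 10*9) - 110)² = ((9 + 90) - 110)² = (99 - 110)² = (-11)² = 121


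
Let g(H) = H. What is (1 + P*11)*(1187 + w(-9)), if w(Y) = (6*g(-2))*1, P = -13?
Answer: -166850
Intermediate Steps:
w(Y) = -12 (w(Y) = (6*(-2))*1 = -12*1 = -12)
(1 + P*11)*(1187 + w(-9)) = (1 - 13*11)*(1187 - 12) = (1 - 143)*1175 = -142*1175 = -166850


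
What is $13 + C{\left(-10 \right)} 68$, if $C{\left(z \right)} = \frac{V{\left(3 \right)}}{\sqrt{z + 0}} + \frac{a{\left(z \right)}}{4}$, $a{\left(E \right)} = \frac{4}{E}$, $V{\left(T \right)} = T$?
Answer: $\frac{31}{5} - \frac{102 i \sqrt{10}}{5} \approx 6.2 - 64.51 i$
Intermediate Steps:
$C{\left(z \right)} = \frac{1}{z} + \frac{3}{\sqrt{z}}$ ($C{\left(z \right)} = \frac{3}{\sqrt{z + 0}} + \frac{4 \frac{1}{z}}{4} = \frac{3}{\sqrt{z}} + \frac{4}{z} \frac{1}{4} = \frac{3}{\sqrt{z}} + \frac{1}{z} = \frac{1}{z} + \frac{3}{\sqrt{z}}$)
$13 + C{\left(-10 \right)} 68 = 13 + \left(\frac{1}{-10} + \frac{3}{i \sqrt{10}}\right) 68 = 13 + \left(- \frac{1}{10} + 3 \left(- \frac{i \sqrt{10}}{10}\right)\right) 68 = 13 + \left(- \frac{1}{10} - \frac{3 i \sqrt{10}}{10}\right) 68 = 13 - \left(\frac{34}{5} + \frac{102 i \sqrt{10}}{5}\right) = \frac{31}{5} - \frac{102 i \sqrt{10}}{5}$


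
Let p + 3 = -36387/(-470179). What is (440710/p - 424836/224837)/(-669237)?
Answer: 4658964023194373/20676730527891135 ≈ 0.22532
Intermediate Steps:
p = -1374150/470179 (p = -3 - 36387/(-470179) = -3 - 36387*(-1/470179) = -3 + 36387/470179 = -1374150/470179 ≈ -2.9226)
(440710/p - 424836/224837)/(-669237) = (440710/(-1374150/470179) - 424836/224837)/(-669237) = (440710*(-470179/1374150) - 424836*1/224837)*(-1/669237) = (-20721258709/137415 - 424836/224837)*(-1/669237) = -4658964023194373/30895976355*(-1/669237) = 4658964023194373/20676730527891135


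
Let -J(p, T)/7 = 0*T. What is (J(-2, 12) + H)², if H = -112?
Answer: 12544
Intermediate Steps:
J(p, T) = 0 (J(p, T) = -0*T = -7*0 = 0)
(J(-2, 12) + H)² = (0 - 112)² = (-112)² = 12544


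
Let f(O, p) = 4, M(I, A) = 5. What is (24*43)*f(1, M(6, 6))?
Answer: 4128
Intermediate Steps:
(24*43)*f(1, M(6, 6)) = (24*43)*4 = 1032*4 = 4128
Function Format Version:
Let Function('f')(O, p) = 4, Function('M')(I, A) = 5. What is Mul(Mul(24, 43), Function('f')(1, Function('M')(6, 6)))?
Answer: 4128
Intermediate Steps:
Mul(Mul(24, 43), Function('f')(1, Function('M')(6, 6))) = Mul(Mul(24, 43), 4) = Mul(1032, 4) = 4128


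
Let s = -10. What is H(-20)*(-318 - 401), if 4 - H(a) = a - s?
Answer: -10066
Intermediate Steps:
H(a) = -6 - a (H(a) = 4 - (a - 1*(-10)) = 4 - (a + 10) = 4 - (10 + a) = 4 + (-10 - a) = -6 - a)
H(-20)*(-318 - 401) = (-6 - 1*(-20))*(-318 - 401) = (-6 + 20)*(-719) = 14*(-719) = -10066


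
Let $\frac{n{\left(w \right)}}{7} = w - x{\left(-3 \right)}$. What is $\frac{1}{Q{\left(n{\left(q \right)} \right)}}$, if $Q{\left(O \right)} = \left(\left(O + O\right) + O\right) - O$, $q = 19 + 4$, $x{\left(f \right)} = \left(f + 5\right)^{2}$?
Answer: $\frac{1}{266} \approx 0.0037594$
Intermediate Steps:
$x{\left(f \right)} = \left(5 + f\right)^{2}$
$q = 23$
$n{\left(w \right)} = -28 + 7 w$ ($n{\left(w \right)} = 7 \left(w - \left(5 - 3\right)^{2}\right) = 7 \left(w - 2^{2}\right) = 7 \left(w - 4\right) = 7 \left(-4 + w\right) = -28 + 7 w$)
$Q{\left(O \right)} = 2 O$ ($Q{\left(O \right)} = \left(2 O + O\right) - O = 3 O - O = 2 O$)
$\frac{1}{Q{\left(n{\left(q \right)} \right)}} = \frac{1}{2 \left(-28 + 7 \cdot 23\right)} = \frac{1}{2 \left(-28 + 161\right)} = \frac{1}{2 \cdot 133} = \frac{1}{266}$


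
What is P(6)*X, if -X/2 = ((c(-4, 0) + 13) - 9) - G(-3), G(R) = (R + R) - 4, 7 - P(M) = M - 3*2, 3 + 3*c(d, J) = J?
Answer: -182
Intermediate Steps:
c(d, J) = -1 + J/3
P(M) = 13 - M (P(M) = 7 - (M - 3*2) = 7 - (M - 6) = 7 - (-6 + M) = 7 + (6 - M) = 13 - M)
G(R) = -4 + 2*R (G(R) = 2*R - 4 = -4 + 2*R)
X = -26 (X = -2*((((-1 + (⅓)*0) + 13) - 9) - (-4 + 2*(-3))) = -2*((((-1 + 0) + 13) - 9) - (-4 - 6)) = -2*(((-1 + 13) - 9) - 1*(-10)) = -2*((12 - 9) + 10) = -2*(3 + 10) = -2*13 = -26)
P(6)*X = (13 - 1*6)*(-26) = (13 - 6)*(-26) = 7*(-26) = -182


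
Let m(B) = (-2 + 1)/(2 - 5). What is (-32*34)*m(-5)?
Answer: -1088/3 ≈ -362.67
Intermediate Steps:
m(B) = 1/3 (m(B) = -1/(-3) = -1*(-1/3) = 1/3)
(-32*34)*m(-5) = -32*34*(1/3) = -1088*1/3 = -1088/3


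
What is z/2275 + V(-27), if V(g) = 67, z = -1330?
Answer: 4317/65 ≈ 66.415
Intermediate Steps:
z/2275 + V(-27) = -1330/2275 + 67 = -1330*1/2275 + 67 = -38/65 + 67 = 4317/65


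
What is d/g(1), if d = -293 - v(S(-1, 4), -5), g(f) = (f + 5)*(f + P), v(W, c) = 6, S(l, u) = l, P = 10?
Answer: -299/66 ≈ -4.5303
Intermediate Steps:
g(f) = (5 + f)*(10 + f) (g(f) = (f + 5)*(f + 10) = (5 + f)*(10 + f))
d = -299 (d = -293 - 1*6 = -293 - 6 = -299)
d/g(1) = -299/(50 + 1² + 15*1) = -299/(50 + 1 + 15) = -299/66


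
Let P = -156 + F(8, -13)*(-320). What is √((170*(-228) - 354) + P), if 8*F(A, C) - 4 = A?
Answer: 5*I*√1590 ≈ 199.37*I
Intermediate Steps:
F(A, C) = ½ + A/8
P = -636 (P = -156 + (½ + (⅛)*8)*(-320) = -156 + (½ + 1)*(-320) = -156 + (3/2)*(-320) = -156 - 480 = -636)
√((170*(-228) - 354) + P) = √((170*(-228) - 354) - 636) = √((-38760 - 354) - 636) = √(-39114 - 636) = √(-39750) = 5*I*√1590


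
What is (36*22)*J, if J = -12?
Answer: -9504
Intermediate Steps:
(36*22)*J = (36*22)*(-12) = 792*(-12) = -9504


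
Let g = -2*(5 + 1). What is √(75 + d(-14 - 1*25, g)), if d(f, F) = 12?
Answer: √87 ≈ 9.3274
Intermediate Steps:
g = -12 (g = -2*6 = -12)
√(75 + d(-14 - 1*25, g)) = √(75 + 12) = √87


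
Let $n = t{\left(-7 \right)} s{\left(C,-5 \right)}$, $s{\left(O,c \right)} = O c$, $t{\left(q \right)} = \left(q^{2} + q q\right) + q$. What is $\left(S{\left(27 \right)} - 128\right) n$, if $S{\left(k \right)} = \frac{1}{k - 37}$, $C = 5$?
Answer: $\frac{582855}{2} \approx 2.9143 \cdot 10^{5}$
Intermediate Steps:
$S{\left(k \right)} = \frac{1}{-37 + k}$
$t{\left(q \right)} = q + 2 q^{2}$ ($t{\left(q \right)} = \left(q^{2} + q^{2}\right) + q = 2 q^{2} + q = q + 2 q^{2}$)
$n = -2275$ ($n = - 7 \left(1 + 2 \left(-7\right)\right) 5 \left(-5\right) = - 7 \left(1 - 14\right) \left(-25\right) = \left(-7\right) \left(-13\right) \left(-25\right) = 91 \left(-25\right) = -2275$)
$\left(S{\left(27 \right)} - 128\right) n = \left(\frac{1}{-37 + 27} - 128\right) \left(-2275\right) = \left(\frac{1}{-10} - 128\right) \left(-2275\right) = \left(- \frac{1}{10} - 128\right) \left(-2275\right) = \left(- \frac{1281}{10}\right) \left(-2275\right) = \frac{582855}{2}$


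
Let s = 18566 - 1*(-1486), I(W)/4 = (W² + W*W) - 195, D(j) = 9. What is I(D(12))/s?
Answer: -11/1671 ≈ -0.0065829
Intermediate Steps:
I(W) = -780 + 8*W² (I(W) = 4*((W² + W*W) - 195) = 4*((W² + W²) - 195) = 4*(2*W² - 195) = 4*(-195 + 2*W²) = -780 + 8*W²)
s = 20052 (s = 18566 + 1486 = 20052)
I(D(12))/s = (-780 + 8*9²)/20052 = (-780 + 8*81)*(1/20052) = (-780 + 648)*(1/20052) = -132*1/20052 = -11/1671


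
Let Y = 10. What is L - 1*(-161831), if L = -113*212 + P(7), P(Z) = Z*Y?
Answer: 137945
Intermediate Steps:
P(Z) = 10*Z (P(Z) = Z*10 = 10*Z)
L = -23886 (L = -113*212 + 10*7 = -23956 + 70 = -23886)
L - 1*(-161831) = -23886 - 1*(-161831) = -23886 + 161831 = 137945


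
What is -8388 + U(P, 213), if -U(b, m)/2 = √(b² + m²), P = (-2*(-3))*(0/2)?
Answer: -8814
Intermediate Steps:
P = 0 (P = 6*(0*(½)) = 6*0 = 0)
U(b, m) = -2*√(b² + m²)
-8388 + U(P, 213) = -8388 - 2*√(0² + 213²) = -8388 - 2*√(0 + 45369) = -8388 - 2*√45369 = -8388 - 2*213 = -8388 - 426 = -8814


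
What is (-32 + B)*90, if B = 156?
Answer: 11160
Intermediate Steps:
(-32 + B)*90 = (-32 + 156)*90 = 124*90 = 11160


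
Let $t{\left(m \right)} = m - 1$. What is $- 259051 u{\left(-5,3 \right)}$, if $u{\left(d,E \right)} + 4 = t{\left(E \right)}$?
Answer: $518102$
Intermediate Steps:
$t{\left(m \right)} = -1 + m$ ($t{\left(m \right)} = m - 1 = -1 + m$)
$u{\left(d,E \right)} = -5 + E$ ($u{\left(d,E \right)} = -4 + \left(-1 + E\right) = -5 + E$)
$- 259051 u{\left(-5,3 \right)} = - 259051 \left(-5 + 3\right) = \left(-259051\right) \left(-2\right) = 518102$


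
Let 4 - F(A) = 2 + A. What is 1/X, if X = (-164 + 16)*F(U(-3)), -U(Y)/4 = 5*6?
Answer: -1/18056 ≈ -5.5383e-5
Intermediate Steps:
U(Y) = -120 (U(Y) = -20*6 = -4*30 = -120)
F(A) = 2 - A (F(A) = 4 - (2 + A) = 4 + (-2 - A) = 2 - A)
X = -18056 (X = (-164 + 16)*(2 - 1*(-120)) = -148*(2 + 120) = -148*122 = -18056)
1/X = 1/(-18056) = -1/18056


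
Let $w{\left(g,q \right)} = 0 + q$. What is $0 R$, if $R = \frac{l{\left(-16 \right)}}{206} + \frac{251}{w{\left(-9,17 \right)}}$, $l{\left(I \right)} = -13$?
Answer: $0$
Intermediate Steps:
$w{\left(g,q \right)} = q$
$R = \frac{51485}{3502}$ ($R = - \frac{13}{206} + \frac{251}{17} = \frac{51485}{3502} \approx 14.702$)
$0 R = 0 \cdot \frac{51485}{3502} = 0$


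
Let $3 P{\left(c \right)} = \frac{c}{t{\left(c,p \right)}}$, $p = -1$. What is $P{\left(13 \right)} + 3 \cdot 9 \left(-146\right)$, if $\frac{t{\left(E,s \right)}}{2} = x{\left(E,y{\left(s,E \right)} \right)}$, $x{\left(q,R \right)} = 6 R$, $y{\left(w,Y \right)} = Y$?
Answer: $- \frac{141911}{36} \approx -3942.0$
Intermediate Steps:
$t{\left(E,s \right)} = 12 E$ ($t{\left(E,s \right)} = 2 \cdot 6 E = 12 E$)
$P{\left(c \right)} = \frac{1}{36}$ ($P{\left(c \right)} = \frac{c \frac{1}{12 c}}{3} = \frac{1}{3} \cdot \frac{1}{12} = \frac{1}{36}$)
$P{\left(13 \right)} + 3 \cdot 9 \left(-146\right) = \frac{1}{36} + 3 \cdot 9 \left(-146\right) = \frac{1}{36} + 27 \left(-146\right) = \frac{1}{36} - 3942 = - \frac{141911}{36}$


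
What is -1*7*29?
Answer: -203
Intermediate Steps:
-1*7*29 = -7*29 = -203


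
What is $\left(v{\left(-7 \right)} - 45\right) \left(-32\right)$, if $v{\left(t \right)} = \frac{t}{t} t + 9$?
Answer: $1376$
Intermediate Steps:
$v{\left(t \right)} = 9 + t$ ($v{\left(t \right)} = 1 t + 9 = t + 9 = 9 + t$)
$\left(v{\left(-7 \right)} - 45\right) \left(-32\right) = \left(\left(9 - 7\right) - 45\right) \left(-32\right) = \left(2 - 45\right) \left(-32\right) = \left(-43\right) \left(-32\right) = 1376$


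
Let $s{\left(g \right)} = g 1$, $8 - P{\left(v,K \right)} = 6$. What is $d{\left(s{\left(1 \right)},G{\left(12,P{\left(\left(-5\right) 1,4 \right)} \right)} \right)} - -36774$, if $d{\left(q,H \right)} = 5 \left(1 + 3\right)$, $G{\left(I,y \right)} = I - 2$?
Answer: $36794$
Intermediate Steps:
$P{\left(v,K \right)} = 2$ ($P{\left(v,K \right)} = 8 - 6 = 2$)
$s{\left(g \right)} = g$
$G{\left(I,y \right)} = -2 + I$ ($G{\left(I,y \right)} = I - 2 = -2 + I$)
$d{\left(q,H \right)} = 20$ ($d{\left(q,H \right)} = 5 \cdot 4 = 20$)
$d{\left(s{\left(1 \right)},G{\left(12,P{\left(\left(-5\right) 1,4 \right)} \right)} \right)} - -36774 = 20 - -36774 = 20 + 36774 = 36794$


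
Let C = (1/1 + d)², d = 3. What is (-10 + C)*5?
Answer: 30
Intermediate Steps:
C = 16 (C = (1/1 + 3)² = (1 + 3)² = 4² = 16)
(-10 + C)*5 = (-10 + 16)*5 = 6*5 = 30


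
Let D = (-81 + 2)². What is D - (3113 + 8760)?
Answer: -5632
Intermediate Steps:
D = 6241 (D = (-79)² = 6241)
D - (3113 + 8760) = 6241 - (3113 + 8760) = 6241 - 1*11873 = 6241 - 11873 = -5632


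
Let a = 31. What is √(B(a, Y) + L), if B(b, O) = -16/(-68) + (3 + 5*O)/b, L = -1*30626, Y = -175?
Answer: 23*I*√16093526/527 ≈ 175.08*I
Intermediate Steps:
L = -30626
B(b, O) = 4/17 + (3 + 5*O)/b (B(b, O) = -16*(-1/68) + (3 + 5*O)/b = 4/17 + (3 + 5*O)/b)
√(B(a, Y) + L) = √((1/17)*(51 + 4*31 + 85*(-175))/31 - 30626) = √((1/17)*(1/31)*(51 + 124 - 14875) - 30626) = √((1/17)*(1/31)*(-14700) - 30626) = √(-14700/527 - 30626) = √(-16154602/527) = 23*I*√16093526/527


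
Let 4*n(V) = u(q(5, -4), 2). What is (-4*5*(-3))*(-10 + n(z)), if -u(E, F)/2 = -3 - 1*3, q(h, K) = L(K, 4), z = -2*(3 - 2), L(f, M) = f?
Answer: -420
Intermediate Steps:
z = -2 (z = -2*1 = -2)
q(h, K) = K
u(E, F) = 12 (u(E, F) = -2*(-3 - 1*3) = -2*(-3 - 3) = -2*(-6) = 12)
n(V) = 3 (n(V) = (¼)*12 = 3)
(-4*5*(-3))*(-10 + n(z)) = (-4*5*(-3))*(-10 + 3) = -20*(-3)*(-7) = 60*(-7) = -420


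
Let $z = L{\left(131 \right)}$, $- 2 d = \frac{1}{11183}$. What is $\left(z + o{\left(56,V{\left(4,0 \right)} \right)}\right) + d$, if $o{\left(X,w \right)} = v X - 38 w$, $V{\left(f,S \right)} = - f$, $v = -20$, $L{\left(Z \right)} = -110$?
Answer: $- \frac{24110549}{22366} \approx -1078.0$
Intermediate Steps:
$d = - \frac{1}{22366}$ ($d = - \frac{1}{2 \cdot 11183} = \left(- \frac{1}{2}\right) \frac{1}{11183} = - \frac{1}{22366} \approx -4.4711 \cdot 10^{-5}$)
$o{\left(X,w \right)} = - 38 w - 20 X$ ($o{\left(X,w \right)} = - 20 X - 38 w = - 38 w - 20 X$)
$z = -110$
$\left(z + o{\left(56,V{\left(4,0 \right)} \right)}\right) + d = \left(-110 - \left(1120 + 38 \left(\left(-1\right) 4\right)\right)\right) - \frac{1}{22366} = \left(-110 - 968\right) - \frac{1}{22366} = -1078 - \frac{1}{22366} = - \frac{24110549}{22366}$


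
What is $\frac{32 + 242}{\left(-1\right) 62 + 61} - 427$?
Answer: $-701$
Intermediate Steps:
$\frac{32 + 242}{\left(-1\right) 62 + 61} - 427 = \frac{274}{-62 + 61} - 427 = \frac{274}{-1} - 427 = 274 \left(-1\right) - 427 = -274 - 427 = -701$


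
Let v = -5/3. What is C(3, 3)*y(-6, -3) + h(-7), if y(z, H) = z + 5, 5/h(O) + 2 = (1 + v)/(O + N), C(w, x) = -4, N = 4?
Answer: 19/16 ≈ 1.1875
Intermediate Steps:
v = -5/3 (v = -5*⅓ = -5/3 ≈ -1.6667)
h(O) = 5/(-2 - 2/(3*(4 + O))) (h(O) = 5/(-2 + (1 - 5/3)/(O + 4)) = 5/(-2 - 2/(3*(4 + O))))
y(z, H) = 5 + z
C(3, 3)*y(-6, -3) + h(-7) = -4*(5 - 6) + 15*(-4 - 1*(-7))/(2*(13 + 3*(-7))) = -4*(-1) + 15*(-4 + 7)/(2*(13 - 21)) = 4 + (15/2)*3/(-8) = 4 + (15/2)*(-⅛)*3 = 4 - 45/16 = 19/16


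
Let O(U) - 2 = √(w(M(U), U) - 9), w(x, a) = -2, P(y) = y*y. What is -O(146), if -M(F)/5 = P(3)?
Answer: -2 - I*√11 ≈ -2.0 - 3.3166*I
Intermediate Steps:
P(y) = y²
M(F) = -45 (M(F) = -5*3² = -5*9 = -45)
O(U) = 2 + I*√11 (O(U) = 2 + √(-2 - 9) = 2 + √(-11) = 2 + I*√11)
-O(146) = -(2 + I*√11) = -2 - I*√11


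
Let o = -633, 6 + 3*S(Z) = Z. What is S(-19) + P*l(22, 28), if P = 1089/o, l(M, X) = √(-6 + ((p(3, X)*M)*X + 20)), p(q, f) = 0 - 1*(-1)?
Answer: -25/3 - 1089*√70/211 ≈ -51.515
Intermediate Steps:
S(Z) = -2 + Z/3
p(q, f) = 1 (p(q, f) = 0 + 1 = 1)
l(M, X) = √(14 + M*X) (l(M, X) = √(-6 + ((1*M)*X + 20)) = √(-6 + (M*X + 20)) = √(-6 + (20 + M*X)) = √(14 + M*X))
P = -363/211 (P = 1089/(-633) = 1089*(-1/633) = -363/211 ≈ -1.7204)
S(-19) + P*l(22, 28) = (-2 + (⅓)*(-19)) - 363*√(14 + 22*28)/211 = (-2 - 19/3) - 363*√(14 + 616)/211 = -25/3 - 1089*√70/211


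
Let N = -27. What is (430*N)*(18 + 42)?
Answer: -696600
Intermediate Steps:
(430*N)*(18 + 42) = (430*(-27))*(18 + 42) = -11610*60 = -696600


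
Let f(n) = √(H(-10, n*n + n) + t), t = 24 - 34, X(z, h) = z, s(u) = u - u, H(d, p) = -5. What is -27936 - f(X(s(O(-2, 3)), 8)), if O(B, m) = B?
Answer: -27936 - I*√15 ≈ -27936.0 - 3.873*I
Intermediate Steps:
s(u) = 0
t = -10
f(n) = I*√15 (f(n) = √(-5 - 10) = √(-15) = I*√15)
-27936 - f(X(s(O(-2, 3)), 8)) = -27936 - I*√15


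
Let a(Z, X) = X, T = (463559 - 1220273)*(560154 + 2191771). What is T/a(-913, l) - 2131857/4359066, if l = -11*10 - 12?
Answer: 11043074184791943/646966 ≈ 1.7069e+10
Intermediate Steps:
T = -2082420174450 (T = -756714*2751925 = -2082420174450)
l = -122 (l = -110 - 12 = -122)
T/a(-913, l) - 2131857/4359066 = -2082420174450/(-122) - 2131857/4359066 = -2082420174450*(-1/122) - 2131857*1/4359066 = 1041210087225/61 - 5187/10606 = 11043074184791943/646966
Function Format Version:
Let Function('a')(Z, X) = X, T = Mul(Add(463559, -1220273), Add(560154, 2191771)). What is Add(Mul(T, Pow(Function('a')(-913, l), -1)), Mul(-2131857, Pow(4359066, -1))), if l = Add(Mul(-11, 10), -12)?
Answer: Rational(11043074184791943, 646966) ≈ 1.7069e+10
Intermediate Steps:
T = -2082420174450 (T = Mul(-756714, 2751925) = -2082420174450)
l = -122 (l = Add(-110, -12) = -122)
Add(Mul(T, Pow(Function('a')(-913, l), -1)), Mul(-2131857, Pow(4359066, -1))) = Add(Mul(-2082420174450, Pow(-122, -1)), Mul(-2131857, Pow(4359066, -1))) = Add(Mul(-2082420174450, Rational(-1, 122)), Mul(-2131857, Rational(1, 4359066))) = Add(Rational(1041210087225, 61), Rational(-5187, 10606)) = Rational(11043074184791943, 646966)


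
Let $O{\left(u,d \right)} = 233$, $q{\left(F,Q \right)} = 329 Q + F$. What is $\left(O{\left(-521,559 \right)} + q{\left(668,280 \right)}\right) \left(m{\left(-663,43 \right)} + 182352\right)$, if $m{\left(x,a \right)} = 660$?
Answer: $17023959252$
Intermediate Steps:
$q{\left(F,Q \right)} = F + 329 Q$
$\left(O{\left(-521,559 \right)} + q{\left(668,280 \right)}\right) \left(m{\left(-663,43 \right)} + 182352\right) = \left(233 + \left(668 + 329 \cdot 280\right)\right) \left(660 + 182352\right) = \left(233 + \left(668 + 92120\right)\right) 183012 = \left(233 + 92788\right) 183012 = 93021 \cdot 183012 = 17023959252$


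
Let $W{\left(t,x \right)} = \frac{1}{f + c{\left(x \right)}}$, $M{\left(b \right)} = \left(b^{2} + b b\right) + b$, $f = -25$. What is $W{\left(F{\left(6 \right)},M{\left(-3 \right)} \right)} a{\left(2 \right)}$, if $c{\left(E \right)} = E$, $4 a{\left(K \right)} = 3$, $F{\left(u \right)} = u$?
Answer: $- \frac{3}{40} \approx -0.075$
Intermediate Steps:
$a{\left(K \right)} = \frac{3}{4}$ ($a{\left(K \right)} = \frac{1}{4} \cdot 3 = \frac{3}{4}$)
$M{\left(b \right)} = b + 2 b^{2}$ ($M{\left(b \right)} = \left(b^{2} + b^{2}\right) + b = 2 b^{2} + b = b + 2 b^{2}$)
$W{\left(t,x \right)} = \frac{1}{-25 + x}$
$W{\left(F{\left(6 \right)},M{\left(-3 \right)} \right)} a{\left(2 \right)} = \frac{1}{-25 - 3 \left(1 + 2 \left(-3\right)\right)} \frac{3}{4} = \frac{1}{-25 - 3 \left(1 - 6\right)} \frac{3}{4} = \frac{1}{-25 - -15} \cdot \frac{3}{4} = \frac{1}{-25 + 15} \cdot \frac{3}{4} = \frac{1}{-10} \cdot \frac{3}{4} = \left(- \frac{1}{10}\right) \frac{3}{4} = - \frac{3}{40}$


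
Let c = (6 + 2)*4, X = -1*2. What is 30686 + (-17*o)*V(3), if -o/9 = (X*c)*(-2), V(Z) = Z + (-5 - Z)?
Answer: -67234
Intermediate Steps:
X = -2
V(Z) = -5
c = 32 (c = 8*4 = 32)
o = -1152 (o = -9*(-2*32)*(-2) = -(-576)*(-2) = -9*128 = -1152)
30686 + (-17*o)*V(3) = 30686 - 17*(-1152)*(-5) = 30686 + 19584*(-5) = 30686 - 97920 = -67234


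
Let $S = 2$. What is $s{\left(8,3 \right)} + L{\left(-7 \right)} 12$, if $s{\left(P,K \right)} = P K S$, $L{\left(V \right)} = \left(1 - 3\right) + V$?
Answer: $-60$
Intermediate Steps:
$L{\left(V \right)} = -2 + V$
$s{\left(P,K \right)} = 2 K P$ ($s{\left(P,K \right)} = P K 2 = K P 2 = 2 K P$)
$s{\left(8,3 \right)} + L{\left(-7 \right)} 12 = 2 \cdot 3 \cdot 8 + \left(-2 - 7\right) 12 = 48 - 108 = -60$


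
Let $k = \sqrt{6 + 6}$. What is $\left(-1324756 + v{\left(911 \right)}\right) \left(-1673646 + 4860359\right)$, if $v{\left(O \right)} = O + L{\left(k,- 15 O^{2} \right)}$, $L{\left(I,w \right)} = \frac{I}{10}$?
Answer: $-4218714071485 + \frac{3186713 \sqrt{3}}{5} \approx -4.2187 \cdot 10^{12}$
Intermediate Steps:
$k = 2 \sqrt{3}$ ($k = \sqrt{12} = 2 \sqrt{3} \approx 3.4641$)
$L{\left(I,w \right)} = \frac{I}{10}$ ($L{\left(I,w \right)} = I \frac{1}{10} = \frac{I}{10}$)
$v{\left(O \right)} = O + \frac{\sqrt{3}}{5}$ ($v{\left(O \right)} = O + \frac{2 \sqrt{3}}{10} = O + \frac{\sqrt{3}}{5}$)
$\left(-1324756 + v{\left(911 \right)}\right) \left(-1673646 + 4860359\right) = \left(-1324756 + \left(911 + \frac{\sqrt{3}}{5}\right)\right) \left(-1673646 + 4860359\right) = \left(-1323845 + \frac{\sqrt{3}}{5}\right) 3186713 = -4218714071485 + \frac{3186713 \sqrt{3}}{5}$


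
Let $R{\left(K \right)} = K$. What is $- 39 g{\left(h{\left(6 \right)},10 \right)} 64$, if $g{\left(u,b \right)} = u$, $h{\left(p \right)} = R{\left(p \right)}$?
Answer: $-14976$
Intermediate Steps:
$h{\left(p \right)} = p$
$- 39 g{\left(h{\left(6 \right)},10 \right)} 64 = \left(-39\right) 6 \cdot 64 = \left(-234\right) 64 = -14976$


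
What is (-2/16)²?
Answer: 1/64 ≈ 0.015625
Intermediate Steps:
(-2/16)² = (-2*1/16)² = (-⅛)² = 1/64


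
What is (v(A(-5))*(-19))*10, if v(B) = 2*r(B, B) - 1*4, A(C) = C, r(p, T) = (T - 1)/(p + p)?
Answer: 532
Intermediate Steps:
r(p, T) = (-1 + T)/(2*p) (r(p, T) = (-1 + T)/((2*p)) = (-1 + T)*(1/(2*p)) = (-1 + T)/(2*p))
v(B) = -4 + (-1 + B)/B (v(B) = 2*((-1 + B)/(2*B)) - 1*4 = (-1 + B)/B - 4 = -4 + (-1 + B)/B)
(v(A(-5))*(-19))*10 = ((-3 - 1/(-5))*(-19))*10 = ((-3 - 1*(-1/5))*(-19))*10 = ((-3 + 1/5)*(-19))*10 = -14/5*(-19)*10 = (266/5)*10 = 532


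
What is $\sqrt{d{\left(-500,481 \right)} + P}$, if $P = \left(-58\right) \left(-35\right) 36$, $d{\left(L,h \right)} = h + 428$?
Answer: $3 \sqrt{8221} \approx 272.01$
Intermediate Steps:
$d{\left(L,h \right)} = 428 + h$
$P = 73080$ ($P = 2030 \cdot 36 = 73080$)
$\sqrt{d{\left(-500,481 \right)} + P} = \sqrt{\left(428 + 481\right) + 73080} = \sqrt{909 + 73080} = \sqrt{73989} = 3 \sqrt{8221}$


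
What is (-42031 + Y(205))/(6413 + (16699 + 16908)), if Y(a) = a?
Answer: -6971/6670 ≈ -1.0451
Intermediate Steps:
(-42031 + Y(205))/(6413 + (16699 + 16908)) = (-42031 + 205)/(6413 + (16699 + 16908)) = -41826/(6413 + 33607) = -41826/40020 = -41826*1/40020 = -6971/6670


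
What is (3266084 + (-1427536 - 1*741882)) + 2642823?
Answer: 3739489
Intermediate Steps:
(3266084 + (-1427536 - 1*741882)) + 2642823 = (3266084 + (-1427536 - 741882)) + 2642823 = (3266084 - 2169418) + 2642823 = 1096666 + 2642823 = 3739489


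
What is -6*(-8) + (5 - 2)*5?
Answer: 63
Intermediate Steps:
-6*(-8) + (5 - 2)*5 = 48 + 3*5 = 48 + 15 = 63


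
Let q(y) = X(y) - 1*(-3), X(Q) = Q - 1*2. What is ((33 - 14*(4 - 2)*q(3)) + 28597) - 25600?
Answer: 2918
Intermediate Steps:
X(Q) = -2 + Q (X(Q) = Q - 2 = -2 + Q)
q(y) = 1 + y (q(y) = (-2 + y) - 1*(-3) = (-2 + y) + 3 = 1 + y)
((33 - 14*(4 - 2)*q(3)) + 28597) - 25600 = ((33 - 14*(4 - 2)*(1 + 3)) + 28597) - 25600 = ((33 - 28*4) + 28597) - 25600 = ((33 - 14*8) + 28597) - 25600 = ((33 - 112) + 28597) - 25600 = (-79 + 28597) - 25600 = 28518 - 25600 = 2918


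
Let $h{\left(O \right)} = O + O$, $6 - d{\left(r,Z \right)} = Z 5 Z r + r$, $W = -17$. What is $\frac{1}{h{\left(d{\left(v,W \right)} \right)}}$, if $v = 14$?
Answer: $- \frac{1}{40476} \approx -2.4706 \cdot 10^{-5}$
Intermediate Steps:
$d{\left(r,Z \right)} = 6 - r - 5 r Z^{2}$ ($d{\left(r,Z \right)} = 6 - \left(Z 5 Z r + r\right) = 6 - \left(5 Z Z r + r\right) = 6 - \left(5 Z^{2} r + r\right) = 6 - \left(5 r Z^{2} + r\right) = 6 - \left(r + 5 r Z^{2}\right) = 6 - r - 5 r Z^{2}$)
$h{\left(O \right)} = 2 O$
$\frac{1}{h{\left(d{\left(v,W \right)} \right)}} = \frac{1}{2 \left(6 - 14 - 70 \left(-17\right)^{2}\right)} = \frac{1}{2 \left(6 - 14 - 70 \cdot 289\right)} = \frac{1}{2 \left(6 - 14 - 20230\right)} = \frac{1}{2 \left(-20238\right)} = \frac{1}{-40476} = - \frac{1}{40476}$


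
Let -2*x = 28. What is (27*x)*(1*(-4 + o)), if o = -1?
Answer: 1890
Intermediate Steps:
x = -14 (x = -½*28 = -14)
(27*x)*(1*(-4 + o)) = (27*(-14))*(1*(-4 - 1)) = -378*(-5) = 1890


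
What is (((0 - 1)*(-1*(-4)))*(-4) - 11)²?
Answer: 25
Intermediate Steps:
(((0 - 1)*(-1*(-4)))*(-4) - 11)² = (-1*4*(-4) - 11)² = (-4*(-4) - 11)² = (16 - 11)² = 5² = 25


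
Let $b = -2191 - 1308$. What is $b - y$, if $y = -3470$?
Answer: $-29$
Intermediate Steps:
$b = -3499$ ($b = -2191 - 1308 = -3499$)
$b - y = -3499 - -3470 = -3499 + 3470 = -29$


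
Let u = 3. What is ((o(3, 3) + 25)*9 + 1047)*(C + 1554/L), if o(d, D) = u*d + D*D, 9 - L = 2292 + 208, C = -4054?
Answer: -14483497512/2491 ≈ -5.8143e+6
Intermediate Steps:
L = -2491 (L = 9 - (2292 + 208) = 9 - 1*2500 = 9 - 2500 = -2491)
o(d, D) = D² + 3*d (o(d, D) = 3*d + D*D = 3*d + D² = D² + 3*d)
((o(3, 3) + 25)*9 + 1047)*(C + 1554/L) = (((3² + 3*3) + 25)*9 + 1047)*(-4054 + 1554/(-2491)) = (((9 + 9) + 25)*9 + 1047)*(-4054 + 1554*(-1/2491)) = ((18 + 25)*9 + 1047)*(-4054 - 1554/2491) = (43*9 + 1047)*(-10100068/2491) = (387 + 1047)*(-10100068/2491) = 1434*(-10100068/2491) = -14483497512/2491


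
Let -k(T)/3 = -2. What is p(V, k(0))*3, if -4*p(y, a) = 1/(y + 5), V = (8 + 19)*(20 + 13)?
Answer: -3/3584 ≈ -0.00083705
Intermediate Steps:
k(T) = 6 (k(T) = -3*(-2) = 6)
V = 891 (V = 27*33 = 891)
p(y, a) = -1/(4*(5 + y)) (p(y, a) = -1/(4*(y + 5)) = -1/(4*(5 + y)))
p(V, k(0))*3 = -1/(20 + 4*891)*3 = -1/(20 + 3564)*3 = -1/3584*3 = -3/3584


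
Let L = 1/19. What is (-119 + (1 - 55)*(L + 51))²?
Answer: 2985638881/361 ≈ 8.2705e+6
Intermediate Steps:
L = 1/19 ≈ 0.052632
(-119 + (1 - 55)*(L + 51))² = (-119 + (1 - 55)*(1/19 + 51))² = (-119 - 54*970/19)² = (-119 - 52380/19)² = (-54641/19)² = 2985638881/361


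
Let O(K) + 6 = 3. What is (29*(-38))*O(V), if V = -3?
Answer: 3306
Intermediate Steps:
O(K) = -3 (O(K) = -6 + 3 = -3)
(29*(-38))*O(V) = (29*(-38))*(-3) = -1102*(-3) = 3306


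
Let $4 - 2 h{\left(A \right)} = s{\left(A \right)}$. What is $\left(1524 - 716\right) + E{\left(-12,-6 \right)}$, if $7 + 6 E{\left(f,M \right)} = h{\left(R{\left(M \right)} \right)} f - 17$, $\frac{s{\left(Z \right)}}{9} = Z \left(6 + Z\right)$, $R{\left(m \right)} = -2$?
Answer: $728$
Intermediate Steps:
$s{\left(Z \right)} = 9 Z \left(6 + Z\right)$
$h{\left(A \right)} = 2 - \frac{9 A \left(6 + A\right)}{2}$
$E{\left(f,M \right)} = -4 + \frac{19 f}{3}$ ($E{\left(f,M \right)} = - \frac{7}{6} + \frac{\left(2 - - 9 \left(6 - 2\right)\right) f - 17}{6} = - \frac{7}{6} + \frac{\left(2 - \left(-9\right) 4\right) f - 17}{6} = - \frac{7}{6} + \frac{\left(2 + 36\right) f - 17}{6} = - \frac{7}{6} + \frac{38 f - 17}{6} = - \frac{7}{6} + \frac{-17 + 38 f}{6} = - \frac{7}{6} + \left(- \frac{17}{6} + \frac{19 f}{3}\right) = -4 + \frac{19 f}{3}$)
$\left(1524 - 716\right) + E{\left(-12,-6 \right)} = \left(1524 - 716\right) + \left(-4 + \frac{19}{3} \left(-12\right)\right) = 808 - 80 = 728$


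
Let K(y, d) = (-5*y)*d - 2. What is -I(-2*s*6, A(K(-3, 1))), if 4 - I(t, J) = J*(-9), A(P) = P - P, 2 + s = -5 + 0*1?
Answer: -4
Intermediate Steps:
K(y, d) = -2 - 5*d*y (K(y, d) = -5*d*y - 2 = -2 - 5*d*y)
s = -7 (s = -2 + (-5 + 0*1) = -2 + (-5 + 0) = -2 - 5 = -7)
A(P) = 0
I(t, J) = 4 + 9*J (I(t, J) = 4 - J*(-9) = 4 - (-9)*J = 4 + 9*J)
-I(-2*s*6, A(K(-3, 1))) = -(4 + 9*0) = -(4 + 0) = -1*4 = -4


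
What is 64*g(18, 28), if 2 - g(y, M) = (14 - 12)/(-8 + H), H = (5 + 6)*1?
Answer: 256/3 ≈ 85.333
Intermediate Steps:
H = 11 (H = 11*1 = 11)
g(y, M) = 4/3 (g(y, M) = 2 - (14 - 12)/(-8 + 11) = 2 - 2/3 = 4/3)
64*g(18, 28) = 64*(4/3) = 256/3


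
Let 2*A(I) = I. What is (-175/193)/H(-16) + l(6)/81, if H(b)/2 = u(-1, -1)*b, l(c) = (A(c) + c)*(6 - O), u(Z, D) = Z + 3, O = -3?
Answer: 12527/12352 ≈ 1.0142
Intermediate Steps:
A(I) = I/2
u(Z, D) = 3 + Z
l(c) = 27*c/2 (l(c) = (c/2 + c)*(6 - 1*(-3)) = (3*c/2)*(6 + 3) = (3*c/2)*9 = 27*c/2)
H(b) = 4*b (H(b) = 2*((3 - 1)*b) = 2*(2*b) = 4*b)
(-175/193)/H(-16) + l(6)/81 = (-175/193)/((4*(-16))) + ((27/2)*6)/81 = -175*1/193/(-64) + 81*(1/81) = -175/193*(-1/64) + 1 = 175/12352 + 1 = 12527/12352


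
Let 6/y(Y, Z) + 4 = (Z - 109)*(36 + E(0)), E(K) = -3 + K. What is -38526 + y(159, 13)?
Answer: -61102239/1586 ≈ -38526.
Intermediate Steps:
y(Y, Z) = 6/(-3601 + 33*Z) (y(Y, Z) = 6/(-4 + (Z - 109)*(36 + (-3 + 0))) = 6/(-4 + (-109 + Z)*(36 - 3)) = 6/(-4 + (-109 + Z)*33) = 6/(-4 + (-3597 + 33*Z)) = 6/(-3601 + 33*Z))
-38526 + y(159, 13) = -38526 + 6/(-3601 + 33*13) = -38526 + 6/(-3601 + 429) = -38526 + 6/(-3172) = -38526 + 6*(-1/3172) = -38526 - 3/1586 = -61102239/1586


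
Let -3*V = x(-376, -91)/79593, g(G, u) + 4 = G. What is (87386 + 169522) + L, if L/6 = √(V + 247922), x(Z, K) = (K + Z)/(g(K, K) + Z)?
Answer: 256908 + 2*√348422850642255007731/12496101 ≈ 2.5990e+5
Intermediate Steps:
g(G, u) = -4 + G
x(Z, K) = (K + Z)/(-4 + K + Z) (x(Z, K) = (K + Z)/((-4 + K) + Z) = (K + Z)/(-4 + K + Z))
V = -467/112464909 (V = -(-91 - 376)/(-4 - 91 - 376)/(3*79593) = --467/(-471)/(3*79593) = -(-1/471*(-467))/(3*79593) = -467/(1413*79593) = -⅓*467/37488303 = -467/112464909 ≈ -4.1524e-6)
L = 2*√348422850642255007731/12496101 (L = 6*√(-467/112464909 + 247922) = 6*√(27882525168631/112464909) = 6*(√348422850642255007731/37488303) = 2*√348422850642255007731/12496101 ≈ 2987.5)
(87386 + 169522) + L = (87386 + 169522) + 2*√348422850642255007731/12496101 = 256908 + 2*√348422850642255007731/12496101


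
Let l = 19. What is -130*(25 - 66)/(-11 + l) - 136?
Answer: 2121/4 ≈ 530.25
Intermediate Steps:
-130*(25 - 66)/(-11 + l) - 136 = -130*(25 - 66)/(-11 + 19) - 136 = -(-5330)/8 - 136 = -130*(-41/8) - 136 = 2665/4 - 136 = 2121/4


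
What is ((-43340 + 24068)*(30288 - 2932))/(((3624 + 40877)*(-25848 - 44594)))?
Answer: 263602416/1567369721 ≈ 0.16818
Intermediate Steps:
((-43340 + 24068)*(30288 - 2932))/(((3624 + 40877)*(-25848 - 44594))) = (-19272*27356)/((44501*(-70442))) = -527204832/(-3134739442) = -527204832*(-1/3134739442) = 263602416/1567369721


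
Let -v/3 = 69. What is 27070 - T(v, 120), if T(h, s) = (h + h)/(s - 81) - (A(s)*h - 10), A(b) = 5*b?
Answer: -1262682/13 ≈ -97129.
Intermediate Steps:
v = -207 (v = -3*69 = -207)
T(h, s) = 10 - 5*h*s + 2*h/(-81 + s) (T(h, s) = (h + h)/(s - 81) - ((5*s)*h - 10) = (2*h)/(-81 + s) - (5*h*s - 10) = 2*h/(-81 + s) - (-10 + 5*h*s) = 2*h/(-81 + s) + (10 - 5*h*s) = 10 - 5*h*s + 2*h/(-81 + s))
27070 - T(v, 120) = 27070 - (-810 + 2*(-207) + 10*120 - 5*(-207)*120**2 + 405*(-207)*120)/(-81 + 120) = 27070 - (-810 - 414 + 1200 - 5*(-207)*14400 - 10060200)/39 = 27070 - (-810 - 414 + 1200 + 14904000 - 10060200)/39 = 27070 - 4843776/39 = 27070 - 1*1614592/13 = 27070 - 1614592/13 = -1262682/13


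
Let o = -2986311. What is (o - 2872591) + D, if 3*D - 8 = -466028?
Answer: -6014242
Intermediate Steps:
D = -155340 (D = 8/3 + (⅓)*(-466028) = 8/3 - 466028/3 = -155340)
(o - 2872591) + D = (-2986311 - 2872591) - 155340 = -5858902 - 155340 = -6014242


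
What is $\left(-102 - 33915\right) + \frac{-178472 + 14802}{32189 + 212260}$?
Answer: $- \frac{8315585303}{244449} \approx -34018.0$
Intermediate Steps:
$\left(-102 - 33915\right) + \frac{-178472 + 14802}{32189 + 212260} = \left(-102 - 33915\right) - \frac{163670}{244449} = -34017 - \frac{163670}{244449} = - \frac{8315585303}{244449}$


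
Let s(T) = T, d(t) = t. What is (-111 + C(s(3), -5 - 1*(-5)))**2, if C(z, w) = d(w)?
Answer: 12321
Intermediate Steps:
C(z, w) = w
(-111 + C(s(3), -5 - 1*(-5)))**2 = (-111 + (-5 - 1*(-5)))**2 = (-111 + (-5 + 5))**2 = (-111 + 0)**2 = (-111)**2 = 12321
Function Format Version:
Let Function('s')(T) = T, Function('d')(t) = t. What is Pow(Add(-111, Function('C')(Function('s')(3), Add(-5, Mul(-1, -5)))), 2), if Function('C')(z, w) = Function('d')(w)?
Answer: 12321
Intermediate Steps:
Function('C')(z, w) = w
Pow(Add(-111, Function('C')(Function('s')(3), Add(-5, Mul(-1, -5)))), 2) = Pow(Add(-111, Add(-5, Mul(-1, -5))), 2) = Pow(Add(-111, Add(-5, 5)), 2) = Pow(Add(-111, 0), 2) = Pow(-111, 2) = 12321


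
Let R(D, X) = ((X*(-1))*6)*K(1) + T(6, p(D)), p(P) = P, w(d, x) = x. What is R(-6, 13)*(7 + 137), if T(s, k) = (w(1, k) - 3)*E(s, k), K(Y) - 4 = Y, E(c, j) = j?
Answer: -48384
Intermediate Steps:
K(Y) = 4 + Y
T(s, k) = k*(-3 + k) (T(s, k) = (k - 3)*k = (-3 + k)*k = k*(-3 + k))
R(D, X) = -30*X + D*(-3 + D) (R(D, X) = ((X*(-1))*6)*(4 + 1) + D*(-3 + D) = (-X*6)*5 + D*(-3 + D) = -6*X*5 + D*(-3 + D) = -30*X + D*(-3 + D))
R(-6, 13)*(7 + 137) = (-30*13 - 6*(-3 - 6))*(7 + 137) = (-390 - 6*(-9))*144 = (-390 + 54)*144 = -336*144 = -48384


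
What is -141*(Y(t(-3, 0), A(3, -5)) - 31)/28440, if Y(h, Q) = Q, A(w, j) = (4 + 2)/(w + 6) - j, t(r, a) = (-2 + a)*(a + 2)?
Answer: 893/7110 ≈ 0.12560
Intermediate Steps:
t(r, a) = (-2 + a)*(2 + a)
A(w, j) = -j + 6/(6 + w) (A(w, j) = 6/(6 + w) - j = -j + 6/(6 + w))
-141*(Y(t(-3, 0), A(3, -5)) - 31)/28440 = -141*((6 - 6*(-5) - 1*(-5)*3)/(6 + 3) - 31)/28440 = -141*((6 + 30 + 15)/9 - 31)*(1/28440) = -141*((⅑)*51 - 31)*(1/28440) = -141*(17/3 - 31)*(1/28440) = -141*(-76/3)*(1/28440) = 3572*(1/28440) = 893/7110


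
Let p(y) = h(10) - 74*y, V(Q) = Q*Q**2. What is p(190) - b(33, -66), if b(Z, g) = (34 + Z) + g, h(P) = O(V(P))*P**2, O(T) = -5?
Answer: -14561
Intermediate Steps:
V(Q) = Q**3
h(P) = -5*P**2
b(Z, g) = 34 + Z + g
p(y) = -500 - 74*y (p(y) = -5*10**2 - 74*y = -5*100 - 74*y = -500 - 74*y)
p(190) - b(33, -66) = (-500 - 74*190) - (34 + 33 - 66) = (-500 - 14060) - 1*1 = -14560 - 1 = -14561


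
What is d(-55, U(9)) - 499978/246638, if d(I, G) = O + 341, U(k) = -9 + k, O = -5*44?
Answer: 14671610/123319 ≈ 118.97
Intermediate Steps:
O = -220
d(I, G) = 121 (d(I, G) = -220 + 341 = 121)
d(-55, U(9)) - 499978/246638 = 121 - 499978/246638 = 121 - 499978*1/246638 = 121 - 249989/123319 = 14671610/123319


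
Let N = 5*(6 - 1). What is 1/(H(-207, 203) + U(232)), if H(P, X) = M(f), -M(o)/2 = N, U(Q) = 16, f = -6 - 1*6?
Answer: -1/34 ≈ -0.029412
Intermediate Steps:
f = -12 (f = -6 - 6 = -12)
N = 25 (N = 5*5 = 25)
M(o) = -50 (M(o) = -2*25 = -50)
H(P, X) = -50
1/(H(-207, 203) + U(232)) = 1/(-50 + 16) = 1/(-34) = -1/34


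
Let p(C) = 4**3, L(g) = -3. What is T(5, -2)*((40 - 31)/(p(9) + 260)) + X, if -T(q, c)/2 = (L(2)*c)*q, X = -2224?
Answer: -6677/3 ≈ -2225.7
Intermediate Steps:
p(C) = 64
T(q, c) = 6*c*q (T(q, c) = -2*(-3*c)*q = -(-6)*c*q = 6*c*q)
T(5, -2)*((40 - 31)/(p(9) + 260)) + X = (6*(-2)*5)*((40 - 31)/(64 + 260)) - 2224 = -540/324 - 2224 = -60*1/36 - 2224 = -5/3 - 2224 = -6677/3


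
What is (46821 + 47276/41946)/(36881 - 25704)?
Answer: 982000471/234415221 ≈ 4.1891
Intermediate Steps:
(46821 + 47276/41946)/(36881 - 25704) = (46821 + 47276*(1/41946))/11177 = (46821 + 23638/20973)*(1/11177) = (982000471/20973)*(1/11177) = 982000471/234415221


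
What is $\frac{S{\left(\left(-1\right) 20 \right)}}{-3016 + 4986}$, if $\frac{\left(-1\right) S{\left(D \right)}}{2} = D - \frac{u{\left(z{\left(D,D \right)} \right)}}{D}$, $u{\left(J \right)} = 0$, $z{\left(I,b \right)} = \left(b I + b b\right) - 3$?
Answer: $\frac{4}{197} \approx 0.020305$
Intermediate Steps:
$z{\left(I,b \right)} = -3 + b^{2} + I b$ ($z{\left(I,b \right)} = \left(I b + b^{2}\right) - 3 = \left(b^{2} + I b\right) - 3 = -3 + b^{2} + I b$)
$S{\left(D \right)} = - 2 D$ ($S{\left(D \right)} = - 2 \left(D - \frac{0}{D}\right) = - 2 \left(D - 0\right) = - 2 \left(D + 0\right) = - 2 D$)
$\frac{S{\left(\left(-1\right) 20 \right)}}{-3016 + 4986} = \frac{\left(-2\right) \left(\left(-1\right) 20\right)}{-3016 + 4986} = \frac{\left(-2\right) \left(-20\right)}{1970} = 40 \cdot \frac{1}{1970} = \frac{4}{197}$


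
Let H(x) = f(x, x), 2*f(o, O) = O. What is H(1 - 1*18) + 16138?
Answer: 32259/2 ≈ 16130.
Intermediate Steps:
f(o, O) = O/2
H(x) = x/2
H(1 - 1*18) + 16138 = (1 - 1*18)/2 + 16138 = (1 - 18)/2 + 16138 = (½)*(-17) + 16138 = -17/2 + 16138 = 32259/2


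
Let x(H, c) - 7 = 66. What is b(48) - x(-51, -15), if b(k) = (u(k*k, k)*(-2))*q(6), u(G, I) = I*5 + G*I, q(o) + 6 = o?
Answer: -73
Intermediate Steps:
q(o) = -6 + o
x(H, c) = 73 (x(H, c) = 7 + 66 = 73)
u(G, I) = 5*I + G*I
b(k) = 0 (b(k) = ((k*(5 + k*k))*(-2))*(-6 + 6) = ((k*(5 + k²))*(-2))*0 = -2*k*(5 + k²)*0 = 0)
b(48) - x(-51, -15) = 0 - 1*73 = 0 - 73 = -73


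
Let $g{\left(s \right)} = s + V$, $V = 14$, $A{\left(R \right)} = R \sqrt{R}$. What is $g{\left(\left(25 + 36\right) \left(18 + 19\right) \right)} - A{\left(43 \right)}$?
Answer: $2271 - 43 \sqrt{43} \approx 1989.0$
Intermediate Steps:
$A{\left(R \right)} = R^{\frac{3}{2}}$
$g{\left(s \right)} = 14 + s$ ($g{\left(s \right)} = s + 14 = 14 + s$)
$g{\left(\left(25 + 36\right) \left(18 + 19\right) \right)} - A{\left(43 \right)} = \left(14 + \left(25 + 36\right) \left(18 + 19\right)\right) - 43^{\frac{3}{2}} = \left(14 + 61 \cdot 37\right) - 43 \sqrt{43} = \left(14 + 2257\right) - 43 \sqrt{43} = 2271 - 43 \sqrt{43}$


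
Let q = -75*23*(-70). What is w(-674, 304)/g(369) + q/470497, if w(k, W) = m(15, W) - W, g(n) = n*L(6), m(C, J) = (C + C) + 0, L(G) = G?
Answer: 69212161/520840179 ≈ 0.13289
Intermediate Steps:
m(C, J) = 2*C (m(C, J) = 2*C + 0 = 2*C)
g(n) = 6*n (g(n) = n*6 = 6*n)
q = 120750 (q = -1725*(-70) = 120750)
w(k, W) = 30 - W (w(k, W) = 2*15 - W = 30 - W)
w(-674, 304)/g(369) + q/470497 = (30 - 1*304)/((6*369)) + 120750/470497 = (30 - 304)/2214 + 120750*(1/470497) = -274*1/2214 + 120750/470497 = -137/1107 + 120750/470497 = 69212161/520840179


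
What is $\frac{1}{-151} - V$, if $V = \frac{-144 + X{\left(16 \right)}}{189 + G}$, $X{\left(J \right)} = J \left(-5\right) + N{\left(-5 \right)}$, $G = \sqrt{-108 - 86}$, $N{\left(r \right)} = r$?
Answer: $\frac{6499516}{5423165} - \frac{229 i \sqrt{194}}{35915} \approx 1.1985 - 0.08881 i$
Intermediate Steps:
$G = i \sqrt{194}$ ($G = \sqrt{-194} = i \sqrt{194} \approx 13.928 i$)
$X{\left(J \right)} = -5 - 5 J$ ($X{\left(J \right)} = J \left(-5\right) - 5 = - 5 J - 5 = -5 - 5 J$)
$V = - \frac{229}{189 + i \sqrt{194}}$ ($V = \frac{-144 - 85}{189 + i \sqrt{194}} = - \frac{229}{189 + i \sqrt{194}} \approx -1.2051 + 0.08881 i$)
$\frac{1}{-151} - V = \frac{1}{-151} - \left(- \frac{43281}{35915} + \frac{229 i \sqrt{194}}{35915}\right) = - \frac{1}{151} + \left(\frac{43281}{35915} - \frac{229 i \sqrt{194}}{35915}\right) = \frac{6499516}{5423165} - \frac{229 i \sqrt{194}}{35915}$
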